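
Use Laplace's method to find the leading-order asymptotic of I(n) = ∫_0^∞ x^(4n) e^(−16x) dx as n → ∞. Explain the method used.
I(n) ~ (sqrt(2π·4n) / 16) · (4n/(16e))^(4n)

Write the integrand as exp(4n ln x − 16x) and set f(x) = 4n ln x − 16x. Then f'(x) = 4n/x − 16 = 0 at x* = 4n/16, and f''(x*) = −4n/x*^2 = −16^2/(4n). Laplace's method (interior maximum) gives
  I(n) ~ e^(f(x*)) · sqrt(2π / |f''(x*)|)
        = exp(4n ln(4n/16) − 4n) · sqrt(2π · 4n / 16^2)
        = (4n/16)^(4n) e^(−4n) · sqrt(2π·4n) / 16
        = (sqrt(2π·4n) / 16) · (4n/(16e))^(4n).
This matches Γ(4n+1)/16^(4n+1) with Stirling applied to Γ.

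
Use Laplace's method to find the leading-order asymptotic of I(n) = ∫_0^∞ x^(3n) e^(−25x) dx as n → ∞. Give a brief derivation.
I(n) ~ (sqrt(2π·3n) / 25) · (3n/(25e))^(3n)

Write the integrand as exp(3n ln x − 25x) and set f(x) = 3n ln x − 25x. Then f'(x) = 3n/x − 25 = 0 at x* = 3n/25, and f''(x*) = −3n/x*^2 = −25^2/(3n). Laplace's method (interior maximum) gives
  I(n) ~ e^(f(x*)) · sqrt(2π / |f''(x*)|)
        = exp(3n ln(3n/25) − 3n) · sqrt(2π · 3n / 25^2)
        = (3n/25)^(3n) e^(−3n) · sqrt(2π·3n) / 25
        = (sqrt(2π·3n) / 25) · (3n/(25e))^(3n).
This matches Γ(3n+1)/25^(3n+1) with Stirling applied to Γ.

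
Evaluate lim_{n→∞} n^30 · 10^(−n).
lim = 0

Exponentials with base > 1 dominate every fixed polynomial: for any fixed c, n^c / 10^n → 0 as n → ∞ (e.g. by the ratio test, or by writing 10^n = e^(n ln 10) and noting e^(n ln 10) / n^c → ∞). Hence n^30 · 10^(−n) = n^30 / 10^n → 0.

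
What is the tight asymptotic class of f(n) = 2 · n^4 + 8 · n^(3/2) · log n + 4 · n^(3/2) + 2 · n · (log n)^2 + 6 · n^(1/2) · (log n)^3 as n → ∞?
f(n) ∈ Θ(n^4)

Compare the terms by growth order. For large n, n^a · (log n)^b dominates n^a' · (log n)^b' iff a > a', or (a = a' and b > b'). Ranking the 5 terms shows the dominant one is 2 · n^4. Hence f(n) ∈ Θ(n^4).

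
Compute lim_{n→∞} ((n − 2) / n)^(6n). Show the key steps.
lim = e^(−12)

Rewrite as (1 − 2/n)^(6n). By the standard limit (1 + x/n)^n → e^x, we have (1 − 2/n)^n → e^(−2), and raising to the 6th power gives e^(−12).
More precisely, ln[(1 − 2/n)^(6n)] = 6n · ln(1 − 2/n) = 6n · (-2/n + O(1/n^2)) = -12 + O(1/n) → -12.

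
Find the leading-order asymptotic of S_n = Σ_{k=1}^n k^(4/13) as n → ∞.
S_n ~ (13/17) · n^(17/13)

Integral comparison: Σ_{k=1}^n k^(4/13) = ∫_0^n x^(4/13) dx + O(n^(4/13)). The integral is n^(1 + 4/13) / (1 + 4/13) = n^((4+13)/13) / ((4+13)/13) = (13/17) · n^(17/13).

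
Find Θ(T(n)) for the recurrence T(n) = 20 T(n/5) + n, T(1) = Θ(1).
T(n) = Θ(n^(log_5 20))

Master theorem: compare f(n) = n to n^(log_5 20) where log_5 20 ≈ 1.861. Since 1 < log_5 20, we have f(n) = O(n^(log_5 20 − ε)) for some ε > 0 — Case 1. Hence T(n) = Θ(n^(log_5 20)).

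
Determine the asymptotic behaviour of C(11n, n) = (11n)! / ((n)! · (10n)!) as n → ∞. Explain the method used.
C(11n, n) ~ (285311670611/10000000000)^(n) · sqrt(11/(20π·n))

Write N = n. Apply Stirling to each factorial:
  (11N)! ~ sqrt(2π·11N) · (11N/e)^(11N),
  N! ~ sqrt(2π N) · (N/e)^N,
  (10N)! ~ sqrt(2π·10N) · (10N/e)^(10N).
The exponential factors combine to (11N)^(11N) / (N^N · (10N)^(10N)) = 11^(11N)/10^(10N) = (11^11/10^10)^N = (285311670611/10000000000)^N.
The square-root prefactors combine to sqrt(2π·11N) / (sqrt(2π N)·sqrt(2π·10N)) = sqrt(11 / (2π·10·N)) = sqrt(11/(20π·n)).
Substituting N = n: C(11n, n) ~ (285311670611/10000000000)^(n) · sqrt(11/(20π·n)).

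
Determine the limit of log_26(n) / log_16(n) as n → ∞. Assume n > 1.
lim = ln(16) / ln(26) = log_26(16)

Change of base: log_26(n) = ln n / ln 26 and log_16(n) = ln n / ln 16. The ratio is (ln n / ln 26) · (ln 16 / ln n) = ln 16 / ln 26, a constant independent of n. So the limit is ln 16 / ln 26 = log_26(16).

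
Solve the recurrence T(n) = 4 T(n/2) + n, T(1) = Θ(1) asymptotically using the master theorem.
T(n) = Θ(n^2)

Master theorem: compare f(n) = n to n^(log_2 4) where log_2 4 = 2. Since 1 < log_2 4, we have f(n) = O(n^(log_2 4 − ε)) for some ε > 0 — Case 1. Hence T(n) = Θ(n^(log_2 4)) = Θ(n^2).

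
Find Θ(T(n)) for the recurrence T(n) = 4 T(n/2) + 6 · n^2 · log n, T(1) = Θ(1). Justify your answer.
T(n) = Θ(n^2 · (log n)^2)

Here log_2 4 = 2 and f(n) = 6 · n^2 · log n = Θ(n^(log_2 4) · (log n)^1). This is the extended Case 2 of the master theorem (f matches the critical exponent up to log factors), giving T(n) = Θ(n^(log_2 4) · (log n)^(1+1)) = Θ(n^2 · (log n)^2).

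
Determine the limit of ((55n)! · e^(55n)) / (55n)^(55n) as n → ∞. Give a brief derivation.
lim = ∞

Stirling: (55n)! ~ sqrt(2π·55n) · (55n/e)^(55n). Hence
  (55n)! · e^(55n) / (55n)^(55n) ~ sqrt(2π·55n) = sqrt(2π·55) · sqrt(n) → ∞.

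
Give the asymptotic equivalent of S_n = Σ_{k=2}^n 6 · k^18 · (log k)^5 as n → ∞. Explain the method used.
S_n ~ 6 · n^19 · (log n)^5 / 19

By integral comparison, S_n = ∫_1^n 6 · x^18 · (log x)^5 dx + O(n^18 · (log n)^5). For the integral, the leading term of ∫_1^n x^18 (log x)^5 dx is n^19/19 · (log n)^5 (by repeated integration by parts; each step lowers the log-exponent and produces a relatively O(1/log n) correction). Hence S_n ~ 6 · n^19 · (log n)^5 / 19.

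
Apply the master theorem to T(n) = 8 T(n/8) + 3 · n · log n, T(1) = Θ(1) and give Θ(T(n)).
T(n) = Θ(n · (log n)^2)

Here log_8 8 = 1 and f(n) = 3 · n · log n = Θ(n^(log_8 8) · (log n)^1). This is the extended Case 2 of the master theorem (f matches the critical exponent up to log factors), giving T(n) = Θ(n^(log_8 8) · (log n)^(1+1)) = Θ(n · (log n)^2).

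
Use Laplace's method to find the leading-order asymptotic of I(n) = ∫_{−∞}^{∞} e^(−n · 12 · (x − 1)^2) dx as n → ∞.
I(n) = sqrt(π/(12n))

Here φ(x) = 12 · (x − 1)^2 has its unique minimum at x* = 1 with φ(x*) = 0 and φ''(x*) = 24. Laplace's method gives
  I(n) ~ e^(−n φ(x*)) · sqrt(2π / (n · φ''(x*))) = sqrt(2π / (24n)) = sqrt(π/(12n)).
This is exact: substituting u = (x − 1)·sqrt(12n) gives I(n) = (1/sqrt(12n)) ∫_{−∞}^{∞} e^(−u^2) du = sqrt(π/(12n)).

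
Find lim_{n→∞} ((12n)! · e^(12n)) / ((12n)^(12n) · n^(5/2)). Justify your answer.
lim = 0

Stirling: (12n)! ~ sqrt(2π·12n) · (12n/e)^(12n). Hence
  (12n)! · e^(12n) / (12n)^(12n) ~ sqrt(2π·12n).
Dividing by n^(5/2): sqrt(2π·12n) / n^(5/2) = sqrt(2π·12) · n^((1−5)/2), so the expression behaves like sqrt(2π·12) · n^((1−5)/2) → 0.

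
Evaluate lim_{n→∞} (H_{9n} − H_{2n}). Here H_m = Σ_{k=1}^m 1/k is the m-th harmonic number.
lim = ln(9/2)

Euler-Maclaurin gives H_m = ln m + γ + 1/(2m) + O(1/m^2). The γ and O(1/m) terms cancel in the difference:
  H_{9n} − H_{2n} = ln(9n) − ln(2n) + O(1/n) = ln(9/2) + O(1/n).
Hence the limit is ln(9/2).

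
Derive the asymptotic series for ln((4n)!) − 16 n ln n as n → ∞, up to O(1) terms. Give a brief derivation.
ln((4n)!) − 16 n ln n = −12 n ln n + 4(ln 4 − 1) n + (1/2) ln(2π·4n) + O(1/n)

Stirling: ln((4n)!) = 4n ln(4n) − 4n + (1/2) ln(2π·4n) + O(1/n).
Expand 4n ln(4n) = 4n (ln n + ln 4) = 4n ln n + 4n ln 4.
Subtract 16n ln n: leading term is (4 − 16) n ln n = −12 n ln n. The next term is 4n ln 4 − 4n = 4(ln 4 − 1) n. Then the (1/2) ln(2π·4n) correction.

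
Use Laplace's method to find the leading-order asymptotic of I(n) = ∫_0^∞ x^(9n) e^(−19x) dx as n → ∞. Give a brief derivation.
I(n) ~ (sqrt(2π·9n) / 19) · (9n/(19e))^(9n)

Write the integrand as exp(9n ln x − 19x) and set f(x) = 9n ln x − 19x. Then f'(x) = 9n/x − 19 = 0 at x* = 9n/19, and f''(x*) = −9n/x*^2 = −19^2/(9n). Laplace's method (interior maximum) gives
  I(n) ~ e^(f(x*)) · sqrt(2π / |f''(x*)|)
        = exp(9n ln(9n/19) − 9n) · sqrt(2π · 9n / 19^2)
        = (9n/19)^(9n) e^(−9n) · sqrt(2π·9n) / 19
        = (sqrt(2π·9n) / 19) · (9n/(19e))^(9n).
This matches Γ(9n+1)/19^(9n+1) with Stirling applied to Γ.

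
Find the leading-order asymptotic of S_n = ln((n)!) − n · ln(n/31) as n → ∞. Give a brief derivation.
S_n ~ n · (ln 31 − 1) + O(ln n)

Stirling: ln((n)!) = n ln(n) − n + O(ln n).
  S_n = n ln(n) − n − n ln(n/31) + O(ln n)
      = n ln(n) − n ln n + n ln 31 − n + O(ln n)
      = n ln 31 − n + O(ln n)
      = n (ln 31 − 1) + O(ln n).
Numerically ln(31) − 1 ≈ 2.4340.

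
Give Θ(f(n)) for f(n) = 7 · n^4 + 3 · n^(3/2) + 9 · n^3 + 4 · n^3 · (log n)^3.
f(n) ∈ Θ(n^4)

Compare the terms by growth order. For large n, n^a · (log n)^b dominates n^a' · (log n)^b' iff a > a', or (a = a' and b > b'). Ranking the 4 terms shows the dominant one is 7 · n^4. Hence f(n) ∈ Θ(n^4).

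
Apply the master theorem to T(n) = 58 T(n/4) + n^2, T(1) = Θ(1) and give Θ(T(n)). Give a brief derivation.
T(n) = Θ(n^(log_4 58))

Master theorem: compare f(n) = n^2 to n^(log_4 58) where log_4 58 ≈ 2.929. Since 2 < log_4 58, we have f(n) = O(n^(log_4 58 − ε)) for some ε > 0 — Case 1. Hence T(n) = Θ(n^(log_4 58)).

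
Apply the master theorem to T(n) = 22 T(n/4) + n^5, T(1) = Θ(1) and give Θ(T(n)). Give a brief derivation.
T(n) = Θ(n^5)

log_4 22 ≈ 2.230. f(n) = n^5 dominates n^(log_4 22) since 5 > 2.230, and the regularity condition a·f(n/b) = 22·(n/4)^5 = (22/1024)·n^5 ≤ c·f(n) holds with c = 22/1024 ≈ 0.0215 < 1. So this is Case 3: T(n) = Θ(f(n)) = Θ(n^5).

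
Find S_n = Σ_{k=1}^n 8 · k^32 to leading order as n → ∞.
S_n ~ 8 · n^33 / 33

By integral comparison (Euler-Maclaurin), Σ_{k=1}^n 8 · k^32 = 8 · ∫_0^n x^32 dx + O(n^32) = 8 · n^33/33 + O(n^32). (Equivalently, Faulhaber's formula gives the same leading term.)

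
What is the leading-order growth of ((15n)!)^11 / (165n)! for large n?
((15n)!)^11/(165n)! ~ ((2π·15n)^(10/2) / sqrt(11)) · 11^(−11·15n)  →  0

Write N = 15n. Stirling: N! ~ sqrt(2π N)(N/e)^N and (11N)! ~ sqrt(2π·11N)·(11N/e)^(11N).
  (N!)^11/(11N)! ~ (2π N)^(11/2) (N/e)^(11N) / [sqrt(2π·11N) (11N/e)^(11N)]
     = (2π N)^(11/2) / sqrt(2π·11N) · (N/(11N))^(11N)
     = (2π N)^((11−1)/2) / sqrt(11) · 11^(−11N).
Since 11^11 > 1, the factor 11^(−11N) decays exponentially, so the ratio → 0. Substituting N = 15n gives the stated form.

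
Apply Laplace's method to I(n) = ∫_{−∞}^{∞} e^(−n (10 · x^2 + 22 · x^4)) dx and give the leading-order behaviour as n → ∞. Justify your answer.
I(n) ~ sqrt(π/(10n))

φ(x) = 10 · x^2 + 22 · x^4 has its unique global minimum at x* = 0 (since φ'(x) = 20x + 88x^3 = 0 only at x = 0 for real x with both coefficients positive, and φ → ∞ as |x| → ∞). At x* = 0, φ(0) = 0 and φ''(0) = 20. Laplace's method then gives
  I(n) ~ sqrt(2π / (n · φ''(0))) · e^(−n φ(0)) = sqrt(2π / (20n)) = sqrt(π/(10n)).
The 22 · x^4 term contributes only at subleading order (an O(1/n) relative correction).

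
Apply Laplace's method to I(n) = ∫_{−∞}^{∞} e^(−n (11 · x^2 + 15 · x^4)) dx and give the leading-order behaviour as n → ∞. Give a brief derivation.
I(n) ~ sqrt(π/(11n))

φ(x) = 11 · x^2 + 15 · x^4 has its unique global minimum at x* = 0 (since φ'(x) = 22x + 60x^3 = 0 only at x = 0 for real x with both coefficients positive, and φ → ∞ as |x| → ∞). At x* = 0, φ(0) = 0 and φ''(0) = 22. Laplace's method then gives
  I(n) ~ sqrt(2π / (n · φ''(0))) · e^(−n φ(0)) = sqrt(2π / (22n)) = sqrt(π/(11n)).
The 15 · x^4 term contributes only at subleading order (an O(1/n) relative correction).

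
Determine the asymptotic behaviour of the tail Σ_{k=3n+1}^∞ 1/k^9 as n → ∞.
Σ_{k>3n} 1/k^9 ~ 1/(8 · (3n)^8)

Compare to the integral: ∫_{3n}^∞ x^(−9) dx = [−x^(−8)/8]_{3n}^∞ = 1/((9−1)·(3n)^8). Euler-Maclaurin then gives
  Σ_{k>3n} 1/k^9 = ∫_{3n}^∞ dx/x^9 − 1/(2·(3n)^9) + O(1/(3n)^10).
(Equivalently this is ζ(9) − Σ_{k≤3n} 1/k^9.)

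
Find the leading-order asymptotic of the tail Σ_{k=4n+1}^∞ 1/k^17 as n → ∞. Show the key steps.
Σ_{k>4n} 1/k^17 ~ 1/(16 · (4n)^16)

Compare to the integral: ∫_{4n}^∞ x^(−17) dx = [−x^(−16)/16]_{4n}^∞ = 1/((17−1)·(4n)^16). Euler-Maclaurin then gives
  Σ_{k>4n} 1/k^17 = ∫_{4n}^∞ dx/x^17 − 1/(2·(4n)^17) + O(1/(4n)^18).
(Equivalently this is ζ(17) − Σ_{k≤4n} 1/k^17.)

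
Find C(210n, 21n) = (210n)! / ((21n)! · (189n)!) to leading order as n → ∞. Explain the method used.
C(210n, 21n) ~ (10000000000/387420489)^(21n) · sqrt(5/(9π·21n))

Write N = 21n. Apply Stirling to each factorial:
  (10N)! ~ sqrt(2π·10N) · (10N/e)^(10N),
  N! ~ sqrt(2π N) · (N/e)^N,
  (9N)! ~ sqrt(2π·9N) · (9N/e)^(9N).
The exponential factors combine to (10N)^(10N) / (N^N · (9N)^(9N)) = 10^(10N)/9^(9N) = (10^10/9^9)^N = (10000000000/387420489)^N.
The square-root prefactors combine to sqrt(2π·10N) / (sqrt(2π N)·sqrt(2π·9N)) = sqrt(10 / (2π·9·N)) = sqrt(5/(9π·21n)).
Substituting N = 21n: C(210n, 21n) ~ (10000000000/387420489)^(21n) · sqrt(5/(9π·21n)).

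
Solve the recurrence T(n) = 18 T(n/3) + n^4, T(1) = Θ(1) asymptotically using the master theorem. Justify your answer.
T(n) = Θ(n^4)

log_3 18 ≈ 2.631. f(n) = n^4 dominates n^(log_3 18) since 4 > 2.631, and the regularity condition a·f(n/b) = 18·(n/3)^4 = (18/81)·n^4 ≤ c·f(n) holds with c = 18/81 ≈ 0.222 < 1. So this is Case 3: T(n) = Θ(f(n)) = Θ(n^4).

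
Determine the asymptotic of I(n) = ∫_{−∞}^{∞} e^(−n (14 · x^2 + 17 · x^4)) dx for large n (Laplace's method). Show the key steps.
I(n) ~ sqrt(π/(14n))

φ(x) = 14 · x^2 + 17 · x^4 has its unique global minimum at x* = 0 (since φ'(x) = 28x + 68x^3 = 0 only at x = 0 for real x with both coefficients positive, and φ → ∞ as |x| → ∞). At x* = 0, φ(0) = 0 and φ''(0) = 28. Laplace's method then gives
  I(n) ~ sqrt(2π / (n · φ''(0))) · e^(−n φ(0)) = sqrt(2π / (28n)) = sqrt(π/(14n)).
The 17 · x^4 term contributes only at subleading order (an O(1/n) relative correction).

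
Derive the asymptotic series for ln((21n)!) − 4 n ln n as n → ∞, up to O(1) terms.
ln((21n)!) − 4 n ln n = 17 n ln n + 21(ln 21 − 1) n + (1/2) ln(2π·21n) + O(1/n)

Stirling: ln((21n)!) = 21n ln(21n) − 21n + (1/2) ln(2π·21n) + O(1/n).
Expand 21n ln(21n) = 21n (ln n + ln 21) = 21n ln n + 21n ln 21.
Subtract 4n ln n: leading term is (21 − 4) n ln n = 17 n ln n. The next term is 21n ln 21 − 21n = 21(ln 21 − 1) n. Then the (1/2) ln(2π·21n) correction.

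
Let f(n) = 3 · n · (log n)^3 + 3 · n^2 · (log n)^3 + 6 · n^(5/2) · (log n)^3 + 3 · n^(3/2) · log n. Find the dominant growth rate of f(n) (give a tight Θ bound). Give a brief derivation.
f(n) ∈ Θ(n^(5/2) · (log n)^3)

Compare the terms by growth order. For large n, n^a · (log n)^b dominates n^a' · (log n)^b' iff a > a', or (a = a' and b > b'). Ranking the 4 terms shows the dominant one is 6 · n^(5/2) · (log n)^3. Hence f(n) ∈ Θ(n^(5/2) · (log n)^3).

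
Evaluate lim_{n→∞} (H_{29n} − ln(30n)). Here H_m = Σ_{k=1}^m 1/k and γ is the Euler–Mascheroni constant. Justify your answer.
lim = ln(29/30) + γ

By Euler-Maclaurin, H_m = ln m + γ + O(1/m). So
  H_{29n} − ln(30n) = ln(29n) + γ − ln(30n) + O(1/n)
                       = ln(29/30) + γ + O(1/n).
Hence the limit is ln(29/30) + γ.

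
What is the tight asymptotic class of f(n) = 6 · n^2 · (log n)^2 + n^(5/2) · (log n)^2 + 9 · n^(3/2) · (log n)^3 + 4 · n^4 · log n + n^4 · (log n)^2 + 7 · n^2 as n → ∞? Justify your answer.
f(n) ∈ Θ(n^4 · (log n)^2)

Compare the terms by growth order. For large n, n^a · (log n)^b dominates n^a' · (log n)^b' iff a > a', or (a = a' and b > b'). Ranking the 6 terms shows the dominant one is n^4 · (log n)^2. Hence f(n) ∈ Θ(n^4 · (log n)^2).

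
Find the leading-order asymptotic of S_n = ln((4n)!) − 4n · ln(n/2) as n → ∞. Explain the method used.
S_n ~ 4n · (ln 8 − 1) + O(ln n)

Stirling: ln((4n)!) = 4n ln(4n) − 4n + O(ln n).
  S_n = 4n ln(4n) − 4n − 4n ln(n/2) + O(ln n)
      = 4n ln(4n) − 4n ln n + 4n ln 2 − 4n + O(ln n)
      = 4n ln 4 + 4n ln 2 − 4n + O(ln n)
      = 4n (ln 8 − 1) + O(ln n).
Numerically ln(8) − 1 ≈ 1.0794.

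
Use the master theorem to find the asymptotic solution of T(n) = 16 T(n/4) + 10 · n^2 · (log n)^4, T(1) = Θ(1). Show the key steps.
T(n) = Θ(n^2 · (log n)^5)

Here log_4 16 = 2 and f(n) = 10 · n^2 · (log n)^4 = Θ(n^(log_4 16) · (log n)^4). This is the extended Case 2 of the master theorem (f matches the critical exponent up to log factors), giving T(n) = Θ(n^(log_4 16) · (log n)^(4+1)) = Θ(n^2 · (log n)^5).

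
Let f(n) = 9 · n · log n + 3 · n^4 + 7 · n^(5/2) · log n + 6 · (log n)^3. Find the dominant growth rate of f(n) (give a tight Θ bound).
f(n) ∈ Θ(n^4)

Compare the terms by growth order. For large n, n^a · (log n)^b dominates n^a' · (log n)^b' iff a > a', or (a = a' and b > b'). Ranking the 4 terms shows the dominant one is 3 · n^4. Hence f(n) ∈ Θ(n^4).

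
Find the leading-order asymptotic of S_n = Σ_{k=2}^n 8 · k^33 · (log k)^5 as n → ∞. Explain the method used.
S_n ~ 4 · n^34 · (log n)^5 / 17

By integral comparison, S_n = ∫_1^n 8 · x^33 · (log x)^5 dx + O(n^33 · (log n)^5). For the integral, the leading term of ∫_1^n x^33 (log x)^5 dx is n^34/34 · (log n)^5 (by repeated integration by parts; each step lowers the log-exponent and produces a relatively O(1/log n) correction). Hence S_n ~ 4 · n^34 · (log n)^5 / 17.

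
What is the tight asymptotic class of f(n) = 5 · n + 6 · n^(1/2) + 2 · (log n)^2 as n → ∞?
f(n) ∈ Θ(n)

Compare the terms by growth order. For large n, n^a · (log n)^b dominates n^a' · (log n)^b' iff a > a', or (a = a' and b > b'). Ranking the 3 terms shows the dominant one is 5 · n. Hence f(n) ∈ Θ(n).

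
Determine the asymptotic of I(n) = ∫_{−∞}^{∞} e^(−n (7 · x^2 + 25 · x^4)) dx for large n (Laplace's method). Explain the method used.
I(n) ~ sqrt(π/(7n))

φ(x) = 7 · x^2 + 25 · x^4 has its unique global minimum at x* = 0 (since φ'(x) = 14x + 100x^3 = 0 only at x = 0 for real x with both coefficients positive, and φ → ∞ as |x| → ∞). At x* = 0, φ(0) = 0 and φ''(0) = 14. Laplace's method then gives
  I(n) ~ sqrt(2π / (n · φ''(0))) · e^(−n φ(0)) = sqrt(2π / (14n)) = sqrt(π/(7n)).
The 25 · x^4 term contributes only at subleading order (an O(1/n) relative correction).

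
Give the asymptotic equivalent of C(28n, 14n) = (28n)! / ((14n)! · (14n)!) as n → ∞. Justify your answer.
C(28n, 14n) ~ (4)^(14n) · sqrt(1/(π·14n))

Write N = 14n. Apply Stirling to each factorial:
  (2N)! ~ sqrt(2π·2N) · (2N/e)^(2N),
  N! ~ sqrt(2π N) · (N/e)^N,
  (1N)! ~ sqrt(2π·1N) · (1N/e)^(1N).
The exponential factors combine to (2N)^(2N) / (N^N · (1N)^(1N)) = 2^(2N)/1^(1N) = (2^2/1^1)^N = (4)^N.
The square-root prefactors combine to sqrt(2π·2N) / (sqrt(2π N)·sqrt(2π·1N)) = sqrt(2 / (2π·1·N)) = sqrt(1/(π·14n)).
Substituting N = 14n: C(28n, 14n) ~ (4)^(14n) · sqrt(1/(π·14n)).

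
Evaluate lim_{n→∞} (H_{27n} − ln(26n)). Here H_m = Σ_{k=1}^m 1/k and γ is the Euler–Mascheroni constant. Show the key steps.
lim = ln(27/26) + γ

By Euler-Maclaurin, H_m = ln m + γ + O(1/m). So
  H_{27n} − ln(26n) = ln(27n) + γ − ln(26n) + O(1/n)
                       = ln(27/26) + γ + O(1/n).
Hence the limit is ln(27/26) + γ.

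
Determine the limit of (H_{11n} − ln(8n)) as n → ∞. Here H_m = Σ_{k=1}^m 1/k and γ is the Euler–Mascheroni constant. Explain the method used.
lim = ln(11/8) + γ

By Euler-Maclaurin, H_m = ln m + γ + O(1/m). So
  H_{11n} − ln(8n) = ln(11n) + γ − ln(8n) + O(1/n)
                       = ln(11/8) + γ + O(1/n).
Hence the limit is ln(11/8) + γ.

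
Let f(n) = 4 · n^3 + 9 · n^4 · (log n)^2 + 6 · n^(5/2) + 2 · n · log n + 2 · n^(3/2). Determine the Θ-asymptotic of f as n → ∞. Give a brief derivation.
f(n) ∈ Θ(n^4 · (log n)^2)

Compare the terms by growth order. For large n, n^a · (log n)^b dominates n^a' · (log n)^b' iff a > a', or (a = a' and b > b'). Ranking the 5 terms shows the dominant one is 9 · n^4 · (log n)^2. Hence f(n) ∈ Θ(n^4 · (log n)^2).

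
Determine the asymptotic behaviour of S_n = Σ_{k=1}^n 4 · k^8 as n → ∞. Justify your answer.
S_n ~ 4 · n^9 / 9

By integral comparison (Euler-Maclaurin), Σ_{k=1}^n 4 · k^8 = 4 · ∫_0^n x^8 dx + O(n^8) = 4 · n^9/9 + O(n^8). (Equivalently, Faulhaber's formula gives the same leading term.)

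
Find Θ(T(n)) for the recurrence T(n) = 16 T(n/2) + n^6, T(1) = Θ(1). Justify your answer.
T(n) = Θ(n^6)

log_2 16 ≈ 4.000. f(n) = n^6 dominates n^(log_2 16) since 6 > 4.000, and the regularity condition a·f(n/b) = 16·(n/2)^6 = (16/64)·n^6 ≤ c·f(n) holds with c = 16/64 ≈ 0.25 < 1. So this is Case 3: T(n) = Θ(f(n)) = Θ(n^6).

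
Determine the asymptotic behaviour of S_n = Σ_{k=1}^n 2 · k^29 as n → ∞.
S_n ~ n^30 / 15

By integral comparison (Euler-Maclaurin), Σ_{k=1}^n 2 · k^29 = 2 · ∫_0^n x^29 dx + O(n^29) = 2 · n^30/30 = n^30 / 15 + O(n^29). (Equivalently, Faulhaber's formula gives the same leading term.)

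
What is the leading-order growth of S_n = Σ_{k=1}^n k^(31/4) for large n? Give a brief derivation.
S_n ~ (4/35) · n^(35/4)

Integral comparison: Σ_{k=1}^n k^(31/4) = ∫_0^n x^(31/4) dx + O(n^(31/4)). The integral is n^(1 + 31/4) / (1 + 31/4) = n^((31+4)/4) / ((31+4)/4) = (4/35) · n^(35/4).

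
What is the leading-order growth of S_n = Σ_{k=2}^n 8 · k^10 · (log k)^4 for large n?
S_n ~ 8 · n^11 · (log n)^4 / 11

By integral comparison, S_n = ∫_1^n 8 · x^10 · (log x)^4 dx + O(n^10 · (log n)^4). For the integral, the leading term of ∫_1^n x^10 (log x)^4 dx is n^11/11 · (log n)^4 (by repeated integration by parts; each step lowers the log-exponent and produces a relatively O(1/log n) correction). Hence S_n ~ 8 · n^11 · (log n)^4 / 11.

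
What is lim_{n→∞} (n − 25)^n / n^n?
lim = e^(−25)

Rewrite as (1 − 25/n)^(n). By the standard limit (1 + x/n)^n → e^x, we have (1 − 25/n)^n → e^(−25), and raising to the 1st power gives e^(−25).
More precisely, ln[(1 − 25/n)^(n)] = n · ln(1 − 25/n) = n · (-25/n + O(1/n^2)) = -25 + O(1/n) → -25.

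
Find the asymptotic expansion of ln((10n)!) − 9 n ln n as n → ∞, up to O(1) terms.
ln((10n)!) − 9 n ln n = n ln n + 10(ln 10 − 1) n + (1/2) ln(2π·10n) + O(1/n)

Stirling: ln((10n)!) = 10n ln(10n) − 10n + (1/2) ln(2π·10n) + O(1/n).
Expand 10n ln(10n) = 10n (ln n + ln 10) = 10n ln n + 10n ln 10.
Subtract 9n ln n: leading term is (10 − 9) n ln n = n ln n. The next term is 10n ln 10 − 10n = 10(ln 10 − 1) n. Then the (1/2) ln(2π·10n) correction.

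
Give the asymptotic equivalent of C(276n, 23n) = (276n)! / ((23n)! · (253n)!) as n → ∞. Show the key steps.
C(276n, 23n) ~ (8916100448256/285311670611)^(23n) · sqrt(6/(11π·23n))

Write N = 23n. Apply Stirling to each factorial:
  (12N)! ~ sqrt(2π·12N) · (12N/e)^(12N),
  N! ~ sqrt(2π N) · (N/e)^N,
  (11N)! ~ sqrt(2π·11N) · (11N/e)^(11N).
The exponential factors combine to (12N)^(12N) / (N^N · (11N)^(11N)) = 12^(12N)/11^(11N) = (12^12/11^11)^N = (8916100448256/285311670611)^N.
The square-root prefactors combine to sqrt(2π·12N) / (sqrt(2π N)·sqrt(2π·11N)) = sqrt(12 / (2π·11·N)) = sqrt(6/(11π·23n)).
Substituting N = 23n: C(276n, 23n) ~ (8916100448256/285311670611)^(23n) · sqrt(6/(11π·23n)).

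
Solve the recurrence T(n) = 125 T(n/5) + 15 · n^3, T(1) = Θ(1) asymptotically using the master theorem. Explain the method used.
T(n) = Θ(n^3 log n)

log_5 125 = 3, and f(n) = 15 · n^3 = Θ(n^(log_5 125)). This is Case 2 of the master theorem: T(n) = Θ(f(n) · log n) = Θ(n^3 log n).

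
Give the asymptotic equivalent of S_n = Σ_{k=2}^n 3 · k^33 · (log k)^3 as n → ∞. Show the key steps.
S_n ~ 3 · n^34 · (log n)^3 / 34

By integral comparison, S_n = ∫_1^n 3 · x^33 · (log x)^3 dx + O(n^33 · (log n)^3). For the integral, the leading term of ∫_1^n x^33 (log x)^3 dx is n^34/34 · (log n)^3 (by repeated integration by parts; each step lowers the log-exponent and produces a relatively O(1/log n) correction). Hence S_n ~ 3 · n^34 · (log n)^3 / 34.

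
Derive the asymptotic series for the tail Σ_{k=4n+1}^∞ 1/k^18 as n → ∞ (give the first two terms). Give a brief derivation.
Σ_{k>4n} 1/k^18 = 1/(17 · (4n)^17) − 1/(2 · (4n)^18) + O(1/(4n)^19)

Compare to the integral: ∫_{4n}^∞ x^(−18) dx = [−x^(−17)/17]_{4n}^∞ = 1/((18−1)·(4n)^17). The Euler-Maclaurin correction adds −f(4n)/2 = −1/(2·(4n)^18). Euler-Maclaurin then gives
  Σ_{k>4n} 1/k^18 = ∫_{4n}^∞ dx/x^18 − 1/(2·(4n)^18) + O(1/(4n)^19).
(Equivalently this is ζ(18) − Σ_{k≤4n} 1/k^18.)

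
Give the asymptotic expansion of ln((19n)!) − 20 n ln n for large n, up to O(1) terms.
ln((19n)!) − 20 n ln n = −n ln n + 19(ln 19 − 1) n + (1/2) ln(2π·19n) + O(1/n)

Stirling: ln((19n)!) = 19n ln(19n) − 19n + (1/2) ln(2π·19n) + O(1/n).
Expand 19n ln(19n) = 19n (ln n + ln 19) = 19n ln n + 19n ln 19.
Subtract 20n ln n: leading term is (19 − 20) n ln n = −n ln n. The next term is 19n ln 19 − 19n = 19(ln 19 − 1) n. Then the (1/2) ln(2π·19n) correction.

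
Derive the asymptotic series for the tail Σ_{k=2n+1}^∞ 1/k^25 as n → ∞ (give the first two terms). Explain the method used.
Σ_{k>2n} 1/k^25 = 1/(24 · (2n)^24) − 1/(2 · (2n)^25) + O(1/(2n)^26)

Compare to the integral: ∫_{2n}^∞ x^(−25) dx = [−x^(−24)/24]_{2n}^∞ = 1/((25−1)·(2n)^24). The Euler-Maclaurin correction adds −f(2n)/2 = −1/(2·(2n)^25). Euler-Maclaurin then gives
  Σ_{k>2n} 1/k^25 = ∫_{2n}^∞ dx/x^25 − 1/(2·(2n)^25) + O(1/(2n)^26).
(Equivalently this is ζ(25) − Σ_{k≤2n} 1/k^25.)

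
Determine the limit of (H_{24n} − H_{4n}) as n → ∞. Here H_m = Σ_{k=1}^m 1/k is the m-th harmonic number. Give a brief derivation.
lim = ln(24/4) = ln 6

Euler-Maclaurin gives H_m = ln m + γ + 1/(2m) + O(1/m^2). The γ and O(1/m) terms cancel in the difference:
  H_{24n} − H_{4n} = ln(24n) − ln(4n) + O(1/n) = ln(24/4) + O(1/n).
Hence the limit is ln(24/4) = ln 6.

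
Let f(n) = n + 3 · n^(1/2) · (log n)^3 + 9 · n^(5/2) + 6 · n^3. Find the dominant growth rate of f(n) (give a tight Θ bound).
f(n) ∈ Θ(n^3)

Compare the terms by growth order. For large n, n^a · (log n)^b dominates n^a' · (log n)^b' iff a > a', or (a = a' and b > b'). Ranking the 4 terms shows the dominant one is 6 · n^3. Hence f(n) ∈ Θ(n^3).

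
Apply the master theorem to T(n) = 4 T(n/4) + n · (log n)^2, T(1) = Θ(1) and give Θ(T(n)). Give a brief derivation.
T(n) = Θ(n · (log n)^3)

Here log_4 4 = 1 and f(n) = n · (log n)^2 = Θ(n^(log_4 4) · (log n)^2). This is the extended Case 2 of the master theorem (f matches the critical exponent up to log factors), giving T(n) = Θ(n^(log_4 4) · (log n)^(2+1)) = Θ(n · (log n)^3).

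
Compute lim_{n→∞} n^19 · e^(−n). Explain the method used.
lim = 0

Exponentials with base > 1 dominate every fixed polynomial: for any fixed c, n^c / e^n → 0 as n → ∞ (e.g. by the ratio test, or since e^n grows faster than any power of n). Hence n^19 · e^(−n) = n^19 / e^n → 0.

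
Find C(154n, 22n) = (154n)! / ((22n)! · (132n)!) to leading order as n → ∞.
C(154n, 22n) ~ (823543/46656)^(22n) · sqrt(7/(12π·22n))

Write N = 22n. Apply Stirling to each factorial:
  (7N)! ~ sqrt(2π·7N) · (7N/e)^(7N),
  N! ~ sqrt(2π N) · (N/e)^N,
  (6N)! ~ sqrt(2π·6N) · (6N/e)^(6N).
The exponential factors combine to (7N)^(7N) / (N^N · (6N)^(6N)) = 7^(7N)/6^(6N) = (7^7/6^6)^N = (823543/46656)^N.
The square-root prefactors combine to sqrt(2π·7N) / (sqrt(2π N)·sqrt(2π·6N)) = sqrt(7 / (2π·6·N)) = sqrt(7/(12π·22n)).
Substituting N = 22n: C(154n, 22n) ~ (823543/46656)^(22n) · sqrt(7/(12π·22n)).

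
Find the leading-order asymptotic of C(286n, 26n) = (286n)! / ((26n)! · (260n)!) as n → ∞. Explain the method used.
C(286n, 26n) ~ (285311670611/10000000000)^(26n) · sqrt(11/(20π·26n))

Write N = 26n. Apply Stirling to each factorial:
  (11N)! ~ sqrt(2π·11N) · (11N/e)^(11N),
  N! ~ sqrt(2π N) · (N/e)^N,
  (10N)! ~ sqrt(2π·10N) · (10N/e)^(10N).
The exponential factors combine to (11N)^(11N) / (N^N · (10N)^(10N)) = 11^(11N)/10^(10N) = (11^11/10^10)^N = (285311670611/10000000000)^N.
The square-root prefactors combine to sqrt(2π·11N) / (sqrt(2π N)·sqrt(2π·10N)) = sqrt(11 / (2π·10·N)) = sqrt(11/(20π·26n)).
Substituting N = 26n: C(286n, 26n) ~ (285311670611/10000000000)^(26n) · sqrt(11/(20π·26n)).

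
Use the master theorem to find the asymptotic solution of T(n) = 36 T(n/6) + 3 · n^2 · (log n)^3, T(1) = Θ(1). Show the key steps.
T(n) = Θ(n^2 · (log n)^4)

Here log_6 36 = 2 and f(n) = 3 · n^2 · (log n)^3 = Θ(n^(log_6 36) · (log n)^3). This is the extended Case 2 of the master theorem (f matches the critical exponent up to log factors), giving T(n) = Θ(n^(log_6 36) · (log n)^(3+1)) = Θ(n^2 · (log n)^4).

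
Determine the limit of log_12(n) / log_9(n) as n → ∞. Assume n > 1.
lim = ln(9) / ln(12) = log_12(9)

Change of base: log_12(n) = ln n / ln 12 and log_9(n) = ln n / ln 9. The ratio is (ln n / ln 12) · (ln 9 / ln n) = ln 9 / ln 12, a constant independent of n. So the limit is ln 9 / ln 12 = log_12(9).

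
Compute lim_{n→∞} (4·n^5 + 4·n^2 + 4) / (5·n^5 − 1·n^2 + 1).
lim = 4/5

For large n the leading n^5 terms dominate both numerator and denominator. Dividing top and bottom by n^5, every other term tends to 0, leaving 4/5.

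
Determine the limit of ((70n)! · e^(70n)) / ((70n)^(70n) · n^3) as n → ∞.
lim = 0

Stirling: (70n)! ~ sqrt(2π·70n) · (70n/e)^(70n). Hence
  (70n)! · e^(70n) / (70n)^(70n) ~ sqrt(2π·70n).
Dividing by n^3: sqrt(2π·70n) / n^3 = sqrt(2π·70) · n^((1−6)/2), so the expression behaves like sqrt(2π·70) · n^((1−6)/2) → 0.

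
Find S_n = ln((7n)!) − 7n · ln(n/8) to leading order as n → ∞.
S_n ~ 7n · (ln 56 − 1) + O(ln n)

Stirling: ln((7n)!) = 7n ln(7n) − 7n + O(ln n).
  S_n = 7n ln(7n) − 7n − 7n ln(n/8) + O(ln n)
      = 7n ln(7n) − 7n ln n + 7n ln 8 − 7n + O(ln n)
      = 7n ln 7 + 7n ln 8 − 7n + O(ln n)
      = 7n (ln 56 − 1) + O(ln n).
Numerically ln(56) − 1 ≈ 3.0254.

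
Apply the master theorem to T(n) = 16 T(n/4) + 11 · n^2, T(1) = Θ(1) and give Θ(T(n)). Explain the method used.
T(n) = Θ(n^2 log n)

log_4 16 = 2, and f(n) = 11 · n^2 = Θ(n^(log_4 16)). This is Case 2 of the master theorem: T(n) = Θ(f(n) · log n) = Θ(n^2 log n).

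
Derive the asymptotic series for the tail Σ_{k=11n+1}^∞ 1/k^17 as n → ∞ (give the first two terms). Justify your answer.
Σ_{k>11n} 1/k^17 = 1/(16 · (11n)^16) − 1/(2 · (11n)^17) + O(1/(11n)^18)

Compare to the integral: ∫_{11n}^∞ x^(−17) dx = [−x^(−16)/16]_{11n}^∞ = 1/((17−1)·(11n)^16). The Euler-Maclaurin correction adds −f(11n)/2 = −1/(2·(11n)^17). Euler-Maclaurin then gives
  Σ_{k>11n} 1/k^17 = ∫_{11n}^∞ dx/x^17 − 1/(2·(11n)^17) + O(1/(11n)^18).
(Equivalently this is ζ(17) − Σ_{k≤11n} 1/k^17.)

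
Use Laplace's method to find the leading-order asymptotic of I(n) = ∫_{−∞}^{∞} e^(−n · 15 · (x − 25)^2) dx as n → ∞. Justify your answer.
I(n) = sqrt(π/(15n))

Here φ(x) = 15 · (x − 25)^2 has its unique minimum at x* = 25 with φ(x*) = 0 and φ''(x*) = 30. Laplace's method gives
  I(n) ~ e^(−n φ(x*)) · sqrt(2π / (n · φ''(x*))) = sqrt(2π / (30n)) = sqrt(π/(15n)).
This is exact: substituting u = (x − 25)·sqrt(15n) gives I(n) = (1/sqrt(15n)) ∫_{−∞}^{∞} e^(−u^2) du = sqrt(π/(15n)).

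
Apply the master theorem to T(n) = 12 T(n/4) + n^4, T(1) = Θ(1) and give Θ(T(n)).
T(n) = Θ(n^4)

log_4 12 ≈ 1.792. f(n) = n^4 dominates n^(log_4 12) since 4 > 1.792, and the regularity condition a·f(n/b) = 12·(n/4)^4 = (12/256)·n^4 ≤ c·f(n) holds with c = 12/256 ≈ 0.0469 < 1. So this is Case 3: T(n) = Θ(f(n)) = Θ(n^4).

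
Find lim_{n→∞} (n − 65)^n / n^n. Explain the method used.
lim = e^(−65)

Rewrite as (1 − 65/n)^(n). By the standard limit (1 + x/n)^n → e^x, we have (1 − 65/n)^n → e^(−65), and raising to the 1st power gives e^(−65).
More precisely, ln[(1 − 65/n)^(n)] = n · ln(1 − 65/n) = n · (-65/n + O(1/n^2)) = -65 + O(1/n) → -65.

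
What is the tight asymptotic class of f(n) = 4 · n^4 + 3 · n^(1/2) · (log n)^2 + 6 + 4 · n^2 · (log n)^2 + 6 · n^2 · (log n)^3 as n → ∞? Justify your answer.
f(n) ∈ Θ(n^4)

Compare the terms by growth order. For large n, n^a · (log n)^b dominates n^a' · (log n)^b' iff a > a', or (a = a' and b > b'). Ranking the 5 terms shows the dominant one is 4 · n^4. Hence f(n) ∈ Θ(n^4).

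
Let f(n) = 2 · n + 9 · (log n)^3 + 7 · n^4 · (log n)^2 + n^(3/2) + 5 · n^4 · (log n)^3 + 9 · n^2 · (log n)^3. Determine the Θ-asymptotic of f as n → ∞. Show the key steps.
f(n) ∈ Θ(n^4 · (log n)^3)

Compare the terms by growth order. For large n, n^a · (log n)^b dominates n^a' · (log n)^b' iff a > a', or (a = a' and b > b'). Ranking the 6 terms shows the dominant one is 5 · n^4 · (log n)^3. Hence f(n) ∈ Θ(n^4 · (log n)^3).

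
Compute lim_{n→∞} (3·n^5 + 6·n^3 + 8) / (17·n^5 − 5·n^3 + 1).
lim = 3/17

For large n the leading n^5 terms dominate both numerator and denominator. Dividing top and bottom by n^5, every other term tends to 0, leaving 3/17.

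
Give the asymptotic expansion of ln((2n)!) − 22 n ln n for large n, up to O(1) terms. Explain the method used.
ln((2n)!) − 22 n ln n = −20 n ln n + 2(ln 2 − 1) n + (1/2) ln(2π·2n) + O(1/n)

Stirling: ln((2n)!) = 2n ln(2n) − 2n + (1/2) ln(2π·2n) + O(1/n).
Expand 2n ln(2n) = 2n (ln n + ln 2) = 2n ln n + 2n ln 2.
Subtract 22n ln n: leading term is (2 − 22) n ln n = −20 n ln n. The next term is 2n ln 2 − 2n = 2(ln 2 − 1) n. Then the (1/2) ln(2π·2n) correction.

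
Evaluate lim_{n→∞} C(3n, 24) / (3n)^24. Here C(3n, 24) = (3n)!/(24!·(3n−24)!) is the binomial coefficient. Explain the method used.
lim = 1/24! = 1/620448401733239439360000

With N = 3n → ∞: C(N, 24) / N^24 = [N(N−1)…(N−23)] / (24! · N^24) = (1/24!) · 1 · (1 − 1/(3n)) · … · (1 − 23/(3n)). Each factor → 1 as N → ∞, so the limit is 1/24! = 1/620448401733239439360000.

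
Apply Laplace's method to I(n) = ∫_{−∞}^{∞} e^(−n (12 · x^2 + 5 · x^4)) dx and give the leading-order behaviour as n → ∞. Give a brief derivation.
I(n) ~ sqrt(π/(12n))

φ(x) = 12 · x^2 + 5 · x^4 has its unique global minimum at x* = 0 (since φ'(x) = 24x + 20x^3 = 0 only at x = 0 for real x with both coefficients positive, and φ → ∞ as |x| → ∞). At x* = 0, φ(0) = 0 and φ''(0) = 24. Laplace's method then gives
  I(n) ~ sqrt(2π / (n · φ''(0))) · e^(−n φ(0)) = sqrt(2π / (24n)) = sqrt(π/(12n)).
The 5 · x^4 term contributes only at subleading order (an O(1/n) relative correction).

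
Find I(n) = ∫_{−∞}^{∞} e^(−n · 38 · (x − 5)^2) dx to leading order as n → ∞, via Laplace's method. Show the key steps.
I(n) = sqrt(π/(38n))

Here φ(x) = 38 · (x − 5)^2 has its unique minimum at x* = 5 with φ(x*) = 0 and φ''(x*) = 76. Laplace's method gives
  I(n) ~ e^(−n φ(x*)) · sqrt(2π / (n · φ''(x*))) = sqrt(2π / (76n)) = sqrt(π/(38n)).
This is exact: substituting u = (x − 5)·sqrt(38n) gives I(n) = (1/sqrt(38n)) ∫_{−∞}^{∞} e^(−u^2) du = sqrt(π/(38n)).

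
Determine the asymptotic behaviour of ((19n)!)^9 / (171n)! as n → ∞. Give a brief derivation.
((19n)!)^9/(171n)! ~ ((2π·19n)^(8/2) / 3) · 9^(−9·19n)  →  0

Write N = 19n. Stirling: N! ~ sqrt(2π N)(N/e)^N and (9N)! ~ sqrt(2π·9N)·(9N/e)^(9N).
  (N!)^9/(9N)! ~ (2π N)^(9/2) (N/e)^(9N) / [sqrt(2π·9N) (9N/e)^(9N)]
     = (2π N)^(9/2) / sqrt(2π·9N) · (N/(9N))^(9N)
     = (2π N)^((9−1)/2) / 3 · 9^(−9N).
Since 9^9 > 1, the factor 9^(−9N) decays exponentially, so the ratio → 0. Substituting N = 19n gives the stated form.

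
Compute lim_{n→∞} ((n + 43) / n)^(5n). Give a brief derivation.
lim = e^215

Rewrite as (1 + 43/n)^(5n). By the standard limit (1 + x/n)^n → e^x, we have (1 + 43/n)^n → e^43, and raising to the 5th power gives e^215.
More precisely, ln[(1 + 43/n)^(5n)] = 5n · ln(1 + 43/n) = 5n · (43/n + O(1/n^2)) = 215 + O(1/n) → 215.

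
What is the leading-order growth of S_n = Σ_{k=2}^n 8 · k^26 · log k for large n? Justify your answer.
S_n ~ 8 · n^27 log n / 27 − 8 · n^27 / 729

By integral comparison, S_n = ∫_1^n 8 · x^26 · log x dx + O(n^26 · log n). For the integral, ∫ x^26 log x dx = n^27 log n / 27 − n^27/729 (integration by parts). Hence S_n ~ 8 · n^27 log n / 27 − 8 · n^27 / 729.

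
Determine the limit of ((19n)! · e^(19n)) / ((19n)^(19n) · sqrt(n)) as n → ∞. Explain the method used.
lim = sqrt(2π·19)

Stirling: (19n)! ~ sqrt(2π·19n) · (19n/e)^(19n). Hence
  (19n)! · e^(19n) / (19n)^(19n) ~ sqrt(2π·19n).
Dividing by sqrt(n): sqrt(2π·19n) / sqrt(n) = sqrt(2π·19) · n^((1−1)/2), so the limit is sqrt(2π·19).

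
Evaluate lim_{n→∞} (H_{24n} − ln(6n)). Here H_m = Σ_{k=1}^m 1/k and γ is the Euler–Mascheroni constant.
lim = ln 4 + γ

By Euler-Maclaurin, H_m = ln m + γ + O(1/m). So
  H_{24n} − ln(6n) = ln(24n) + γ − ln(6n) + O(1/n)
                       = ln(24/6) + γ + O(1/n).
Hence the limit is ln(24/6) + γ (= ln 4).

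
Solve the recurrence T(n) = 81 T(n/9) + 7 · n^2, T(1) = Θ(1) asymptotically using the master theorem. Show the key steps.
T(n) = Θ(n^2 log n)

log_9 81 = 2, and f(n) = 7 · n^2 = Θ(n^(log_9 81)). This is Case 2 of the master theorem: T(n) = Θ(f(n) · log n) = Θ(n^2 log n).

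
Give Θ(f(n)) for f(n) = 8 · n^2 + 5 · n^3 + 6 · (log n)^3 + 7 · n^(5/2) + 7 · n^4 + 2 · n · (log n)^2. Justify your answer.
f(n) ∈ Θ(n^4)

Compare the terms by growth order. For large n, n^a · (log n)^b dominates n^a' · (log n)^b' iff a > a', or (a = a' and b > b'). Ranking the 6 terms shows the dominant one is 7 · n^4. Hence f(n) ∈ Θ(n^4).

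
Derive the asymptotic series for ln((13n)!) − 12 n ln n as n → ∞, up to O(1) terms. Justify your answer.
ln((13n)!) − 12 n ln n = n ln n + 13(ln 13 − 1) n + (1/2) ln(2π·13n) + O(1/n)

Stirling: ln((13n)!) = 13n ln(13n) − 13n + (1/2) ln(2π·13n) + O(1/n).
Expand 13n ln(13n) = 13n (ln n + ln 13) = 13n ln n + 13n ln 13.
Subtract 12n ln n: leading term is (13 − 12) n ln n = n ln n. The next term is 13n ln 13 − 13n = 13(ln 13 − 1) n. Then the (1/2) ln(2π·13n) correction.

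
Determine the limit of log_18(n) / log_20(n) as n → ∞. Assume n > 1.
lim = ln(20) / ln(18) = log_18(20)

Change of base: log_18(n) = ln n / ln 18 and log_20(n) = ln n / ln 20. The ratio is (ln n / ln 18) · (ln 20 / ln n) = ln 20 / ln 18, a constant independent of n. So the limit is ln 20 / ln 18 = log_18(20).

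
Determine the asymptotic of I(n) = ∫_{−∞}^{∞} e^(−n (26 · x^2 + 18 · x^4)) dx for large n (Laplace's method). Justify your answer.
I(n) ~ sqrt(π/(26n))

φ(x) = 26 · x^2 + 18 · x^4 has its unique global minimum at x* = 0 (since φ'(x) = 52x + 72x^3 = 0 only at x = 0 for real x with both coefficients positive, and φ → ∞ as |x| → ∞). At x* = 0, φ(0) = 0 and φ''(0) = 52. Laplace's method then gives
  I(n) ~ sqrt(2π / (n · φ''(0))) · e^(−n φ(0)) = sqrt(2π / (52n)) = sqrt(π/(26n)).
The 18 · x^4 term contributes only at subleading order (an O(1/n) relative correction).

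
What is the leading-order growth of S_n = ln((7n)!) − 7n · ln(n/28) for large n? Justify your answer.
S_n ~ 7n · (ln 196 − 1) + O(ln n)

Stirling: ln((7n)!) = 7n ln(7n) − 7n + O(ln n).
  S_n = 7n ln(7n) − 7n − 7n ln(n/28) + O(ln n)
      = 7n ln(7n) − 7n ln n + 7n ln 28 − 7n + O(ln n)
      = 7n ln 7 + 7n ln 28 − 7n + O(ln n)
      = 7n (ln 196 − 1) + O(ln n).
Numerically ln(196) − 1 ≈ 4.2781.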